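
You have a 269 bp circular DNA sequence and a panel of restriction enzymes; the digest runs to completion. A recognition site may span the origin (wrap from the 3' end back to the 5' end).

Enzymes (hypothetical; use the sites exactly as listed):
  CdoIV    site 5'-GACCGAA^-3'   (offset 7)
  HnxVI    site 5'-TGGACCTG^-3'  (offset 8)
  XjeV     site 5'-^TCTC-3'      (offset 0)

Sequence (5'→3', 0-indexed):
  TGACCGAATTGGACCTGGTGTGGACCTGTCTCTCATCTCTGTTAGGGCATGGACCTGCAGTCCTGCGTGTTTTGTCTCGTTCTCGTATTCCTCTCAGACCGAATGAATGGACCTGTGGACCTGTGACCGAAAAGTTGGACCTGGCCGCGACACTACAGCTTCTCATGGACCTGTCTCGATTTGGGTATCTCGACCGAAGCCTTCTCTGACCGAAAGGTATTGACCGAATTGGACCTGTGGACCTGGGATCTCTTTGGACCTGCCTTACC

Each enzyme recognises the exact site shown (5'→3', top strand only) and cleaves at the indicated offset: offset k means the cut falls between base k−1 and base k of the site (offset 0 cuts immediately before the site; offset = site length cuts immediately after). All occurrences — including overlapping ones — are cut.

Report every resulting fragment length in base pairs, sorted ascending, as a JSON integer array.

Site scan:
  CdoIV (GACCGAA, off=7): starts [1, 96, 124, 191, 207, 221] → cuts [8, 103, 131, 198, 214, 228]
  HnxVI (TGGACCTG, off=8): starts [9, 20, 49, 107, 115, 135, 165, 229, 237, 254] → cuts [17, 28, 57, 115, 123, 143, 173, 237, 245, 262]
  XjeV (TCTC, off=0): starts [28, 30, 35, 74, 80, 91, 160, 173, 187, 202, 248] → cuts [28, 30, 35, 74, 80, 91, 160, 173, 187, 202, 248]

Pooled cuts: [8, 17, 28, 30, 35, 57, 74, 80, 91, 103, 115, 123, 131, 143, 160, 173, 187, 198, 202, 214, 228, 237, 245, 248, 262]

Fragments:
  8→17: 9 bp
  17→28: 11 bp
  28→30: 2 bp
  30→35: 5 bp
  35→57: 22 bp
  57→74: 17 bp
  74→80: 6 bp
  80→91: 11 bp
  91→103: 12 bp
  103→115: 12 bp
  115→123: 8 bp
  123→131: 8 bp
  131→143: 12 bp
  143→160: 17 bp
  160→173: 13 bp
  173→187: 14 bp
  187→198: 11 bp
  198→202: 4 bp
  202→214: 12 bp
  214→228: 14 bp
  228→237: 9 bp
  237→245: 8 bp
  245→248: 3 bp
  248→262: 14 bp
  262→8 (wrap): 269-262+8 = 15 bp

[2,3,4,5,6,8,8,8,9,9,11,11,11,12,12,12,12,13,14,14,14,15,17,17,22]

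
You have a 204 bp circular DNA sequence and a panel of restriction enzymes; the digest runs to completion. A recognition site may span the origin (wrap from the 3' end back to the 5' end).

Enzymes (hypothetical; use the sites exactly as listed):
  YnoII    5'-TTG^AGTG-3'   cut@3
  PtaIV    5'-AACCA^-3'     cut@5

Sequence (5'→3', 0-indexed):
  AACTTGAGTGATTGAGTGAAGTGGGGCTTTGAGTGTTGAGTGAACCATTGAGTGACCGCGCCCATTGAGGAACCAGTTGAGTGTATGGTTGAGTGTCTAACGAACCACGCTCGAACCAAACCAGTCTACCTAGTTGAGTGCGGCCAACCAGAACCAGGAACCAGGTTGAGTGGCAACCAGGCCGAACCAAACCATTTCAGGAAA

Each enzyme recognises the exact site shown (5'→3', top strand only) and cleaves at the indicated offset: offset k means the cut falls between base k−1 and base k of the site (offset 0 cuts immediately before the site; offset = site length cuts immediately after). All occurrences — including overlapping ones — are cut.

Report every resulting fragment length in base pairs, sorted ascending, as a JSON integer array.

[3,4,5,5,5,6,7,7,8,9,10,11,11,12,13,14,16,16,17,25]

Per-enzyme occurrences:
  YnoII TTGAGTG/3: at [3, 11, 28, 35, 47, 76, 88, 133, 165] ⇒ [6, 14, 31, 38, 50, 79, 91, 136, 168]
  PtaIV AACCA/5: at [42, 70, 102, 113, 118, 145, 151, 158, 174, 184, 189] ⇒ [47, 75, 107, 118, 123, 150, 156, 163, 179, 189, 194]

Pooled cuts: [6, 14, 31, 38, 47, 50, 75, 79, 91, 107, 118, 123, 136, 150, 156, 163, 168, 179, 189, 194]

Fragment lengths:
  6→14: 8 bp
  14→31: 17 bp
  31→38: 7 bp
  38→47: 9 bp
  47→50: 3 bp
  50→75: 25 bp
  75→79: 4 bp
  79→91: 12 bp
  91→107: 16 bp
  107→118: 11 bp
  118→123: 5 bp
  123→136: 13 bp
  136→150: 14 bp
  150→156: 6 bp
  156→163: 7 bp
  163→168: 5 bp
  168→179: 11 bp
  179→189: 10 bp
  189→194: 5 bp
  194→6 (wrap): 204-194+6 = 16 bp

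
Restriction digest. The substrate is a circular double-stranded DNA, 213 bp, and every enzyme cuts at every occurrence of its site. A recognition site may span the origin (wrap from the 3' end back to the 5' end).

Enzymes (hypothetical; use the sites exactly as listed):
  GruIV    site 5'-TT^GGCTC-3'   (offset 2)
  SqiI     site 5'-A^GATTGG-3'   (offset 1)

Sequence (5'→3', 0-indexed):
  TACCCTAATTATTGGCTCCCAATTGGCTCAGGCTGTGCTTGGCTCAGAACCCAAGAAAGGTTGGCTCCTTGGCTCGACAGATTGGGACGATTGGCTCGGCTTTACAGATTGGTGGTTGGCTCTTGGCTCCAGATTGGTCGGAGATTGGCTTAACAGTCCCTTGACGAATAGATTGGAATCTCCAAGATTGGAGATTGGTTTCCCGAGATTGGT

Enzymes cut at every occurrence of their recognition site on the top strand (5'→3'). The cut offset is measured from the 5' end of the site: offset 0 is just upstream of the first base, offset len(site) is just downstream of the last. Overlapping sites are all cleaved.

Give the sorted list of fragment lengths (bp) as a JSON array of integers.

[7,7,7,8,9,11,11,11,13,14,14,15,16,20,22,28]

Scan for sites:
  GruIV (TTGGCTC, off=2): starts [11, 22, 38, 60, 68, 90, 115, 122] → cuts [13, 24, 40, 62, 70, 92, 117, 124]
  SqiI (AGATTGG, off=1): starts [78, 105, 130, 141, 169, 184, 191, 205] → cuts [79, 106, 131, 142, 170, 185, 192, 206]

Pooled cuts: [13, 24, 40, 62, 70, 79, 92, 106, 117, 124, 131, 142, 170, 185, 192, 206]

Fragments:
  13→24: 11 bp
  24→40: 16 bp
  40→62: 22 bp
  62→70: 8 bp
  70→79: 9 bp
  79→92: 13 bp
  92→106: 14 bp
  106→117: 11 bp
  117→124: 7 bp
  124→131: 7 bp
  131→142: 11 bp
  142→170: 28 bp
  170→185: 15 bp
  185→192: 7 bp
  192→206: 14 bp
  206→13 (wrap): 213-206+13 = 20 bp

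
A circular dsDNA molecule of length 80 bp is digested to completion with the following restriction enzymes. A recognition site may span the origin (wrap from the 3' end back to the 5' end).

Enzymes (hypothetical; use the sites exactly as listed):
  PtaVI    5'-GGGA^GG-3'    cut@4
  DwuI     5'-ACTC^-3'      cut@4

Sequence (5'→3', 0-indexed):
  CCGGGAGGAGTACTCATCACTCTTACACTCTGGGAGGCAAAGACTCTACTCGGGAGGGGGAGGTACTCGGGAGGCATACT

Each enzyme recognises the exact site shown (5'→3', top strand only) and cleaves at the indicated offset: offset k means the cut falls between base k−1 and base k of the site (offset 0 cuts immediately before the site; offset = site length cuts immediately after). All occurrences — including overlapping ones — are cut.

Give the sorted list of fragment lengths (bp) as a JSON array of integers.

Scan for sites:
  PtaVI (GGGAGG, off=4): starts [2, 31, 51, 57, 68] → cuts [6, 35, 55, 61, 72]
  DwuI (ACTC, off=4): starts [11, 18, 26, 42, 47, 64, 77] → cuts [1, 15, 22, 30, 46, 51, 68]

Pooled cuts: [1, 6, 15, 22, 30, 35, 46, 51, 55, 61, 68, 72]

Fragment lengths:
  1→6: 5 bp
  6→15: 9 bp
  15→22: 7 bp
  22→30: 8 bp
  30→35: 5 bp
  35→46: 11 bp
  46→51: 5 bp
  51→55: 4 bp
  55→61: 6 bp
  61→68: 7 bp
  68→72: 4 bp
  72→1 (wrap): 80-72+1 = 9 bp

[4,4,5,5,5,6,7,7,8,9,9,11]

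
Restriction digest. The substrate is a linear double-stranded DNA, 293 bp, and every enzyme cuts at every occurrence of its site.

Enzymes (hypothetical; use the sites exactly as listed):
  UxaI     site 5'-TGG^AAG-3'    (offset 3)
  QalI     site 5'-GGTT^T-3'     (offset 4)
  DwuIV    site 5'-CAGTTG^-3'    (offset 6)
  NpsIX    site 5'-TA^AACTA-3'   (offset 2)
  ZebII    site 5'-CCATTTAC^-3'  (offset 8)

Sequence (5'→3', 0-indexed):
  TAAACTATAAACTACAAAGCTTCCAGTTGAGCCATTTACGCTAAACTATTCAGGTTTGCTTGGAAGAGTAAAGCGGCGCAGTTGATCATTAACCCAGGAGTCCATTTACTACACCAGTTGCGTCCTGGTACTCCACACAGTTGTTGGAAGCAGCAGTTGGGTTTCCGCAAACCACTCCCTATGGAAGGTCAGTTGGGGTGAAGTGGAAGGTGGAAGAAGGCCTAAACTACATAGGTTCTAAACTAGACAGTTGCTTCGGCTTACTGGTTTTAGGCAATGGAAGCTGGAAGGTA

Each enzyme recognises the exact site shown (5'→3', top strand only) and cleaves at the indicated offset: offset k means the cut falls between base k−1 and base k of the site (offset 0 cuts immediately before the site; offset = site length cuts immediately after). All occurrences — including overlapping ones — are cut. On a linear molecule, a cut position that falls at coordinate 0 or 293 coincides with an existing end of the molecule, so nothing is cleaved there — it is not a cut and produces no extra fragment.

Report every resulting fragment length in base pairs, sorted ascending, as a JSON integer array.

[2,4,4,4,6,7,7,7,7,10,11,11,11,11,11,12,13,13,16,16,20,21,21,23,25]

Per-enzyme occurrences:
  UxaI (TGGAAG, off=3): starts [60, 144, 181, 203, 210, 277, 284] → cuts [63, 147, 184, 206, 213, 280, 287]
  QalI (GGTTT, off=4): starts [52, 159, 265] → cuts [56, 163, 269]
  DwuIV (CAGTTG, off=6): starts [23, 78, 114, 137, 153, 189, 247] → cuts [29, 84, 120, 143, 159, 195, 253]
  NpsIX (TAAACTA, off=2): starts [0, 7, 41, 222, 238] → cuts [2, 9, 43, 224, 240]
  ZebII (CCATTTAC, off=8): starts [31, 101] → cuts [39, 109]

Pooled cuts: [2, 9, 29, 39, 43, 56, 63, 84, 109, 120, 143, 147, 159, 163, 184, 195, 206, 213, 224, 240, 253, 269, 280, 287]

Fragment lengths:
  [0,2): 2 bp
  [2,9): 7 bp
  [9,29): 20 bp
  [29,39): 10 bp
  [39,43): 4 bp
  [43,56): 13 bp
  [56,63): 7 bp
  [63,84): 21 bp
  [84,109): 25 bp
  [109,120): 11 bp
  [120,143): 23 bp
  [143,147): 4 bp
  [147,159): 12 bp
  [159,163): 4 bp
  [163,184): 21 bp
  [184,195): 11 bp
  [195,206): 11 bp
  [206,213): 7 bp
  [213,224): 11 bp
  [224,240): 16 bp
  [240,253): 13 bp
  [253,269): 16 bp
  [269,280): 11 bp
  [280,287): 7 bp
  [287,293): 6 bp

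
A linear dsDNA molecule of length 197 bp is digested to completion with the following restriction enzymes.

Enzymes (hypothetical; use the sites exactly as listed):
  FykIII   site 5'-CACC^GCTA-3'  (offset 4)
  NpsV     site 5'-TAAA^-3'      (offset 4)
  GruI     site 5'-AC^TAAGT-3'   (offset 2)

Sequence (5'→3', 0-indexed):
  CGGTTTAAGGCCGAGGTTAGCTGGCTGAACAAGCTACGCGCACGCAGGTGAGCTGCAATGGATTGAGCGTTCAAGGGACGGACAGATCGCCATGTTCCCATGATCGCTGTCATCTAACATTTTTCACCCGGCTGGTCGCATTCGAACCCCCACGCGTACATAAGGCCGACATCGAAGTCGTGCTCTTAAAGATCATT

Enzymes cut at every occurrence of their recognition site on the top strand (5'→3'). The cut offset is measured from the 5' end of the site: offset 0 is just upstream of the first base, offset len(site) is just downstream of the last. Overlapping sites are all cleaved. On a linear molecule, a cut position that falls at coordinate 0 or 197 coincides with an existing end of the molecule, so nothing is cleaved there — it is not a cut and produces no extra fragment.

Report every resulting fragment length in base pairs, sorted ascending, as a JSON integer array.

Site scan:
  FykIII (CACCGCTA, off=4): no sites
  NpsV (TAAA, off=4): starts [186] → cuts [190]
  GruI (ACTAAGT, off=2): no sites

All cut coordinates (distinct, sorted): [190]

Fragments:
  [0,190): 190 bp
  [190,197): 7 bp

[7,190]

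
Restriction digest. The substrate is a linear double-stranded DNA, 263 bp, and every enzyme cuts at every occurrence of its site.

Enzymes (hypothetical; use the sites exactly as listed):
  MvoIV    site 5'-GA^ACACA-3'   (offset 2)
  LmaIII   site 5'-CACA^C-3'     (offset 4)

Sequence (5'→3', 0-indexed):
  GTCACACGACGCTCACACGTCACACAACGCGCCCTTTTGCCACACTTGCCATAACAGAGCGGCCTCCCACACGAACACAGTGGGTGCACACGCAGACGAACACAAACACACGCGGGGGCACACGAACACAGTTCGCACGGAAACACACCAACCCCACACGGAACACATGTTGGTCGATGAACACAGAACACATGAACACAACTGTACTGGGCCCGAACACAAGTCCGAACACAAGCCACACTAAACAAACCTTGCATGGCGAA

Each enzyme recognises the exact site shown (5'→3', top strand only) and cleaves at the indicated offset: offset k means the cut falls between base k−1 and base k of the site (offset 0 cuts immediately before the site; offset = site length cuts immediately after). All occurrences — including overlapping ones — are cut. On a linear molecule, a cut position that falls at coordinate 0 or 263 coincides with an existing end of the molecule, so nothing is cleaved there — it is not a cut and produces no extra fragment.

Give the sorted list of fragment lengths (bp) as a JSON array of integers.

[3,3,4,6,7,7,8,9,11,11,11,12,12,12,16,18,20,21,22,23,27]

Site scan:
  MvoIV GAACACA/2: at [72, 97, 123, 160, 178, 185, 193, 214, 226] ⇒ [74, 99, 125, 162, 180, 187, 195, 216, 228]
  LmaIII CACAC/4: at [2, 13, 20, 40, 67, 86, 106, 118, 143, 154, 236] ⇒ [6, 17, 24, 44, 71, 90, 110, 122, 147, 158, 240]

Pooled cuts: [6, 17, 24, 44, 71, 74, 90, 99, 110, 122, 125, 147, 158, 162, 180, 187, 195, 216, 228, 240]

Fragments:
  [0,6): 6 bp
  [6,17): 11 bp
  [17,24): 7 bp
  [24,44): 20 bp
  [44,71): 27 bp
  [71,74): 3 bp
  [74,90): 16 bp
  [90,99): 9 bp
  [99,110): 11 bp
  [110,122): 12 bp
  [122,125): 3 bp
  [125,147): 22 bp
  [147,158): 11 bp
  [158,162): 4 bp
  [162,180): 18 bp
  [180,187): 7 bp
  [187,195): 8 bp
  [195,216): 21 bp
  [216,228): 12 bp
  [228,240): 12 bp
  [240,263): 23 bp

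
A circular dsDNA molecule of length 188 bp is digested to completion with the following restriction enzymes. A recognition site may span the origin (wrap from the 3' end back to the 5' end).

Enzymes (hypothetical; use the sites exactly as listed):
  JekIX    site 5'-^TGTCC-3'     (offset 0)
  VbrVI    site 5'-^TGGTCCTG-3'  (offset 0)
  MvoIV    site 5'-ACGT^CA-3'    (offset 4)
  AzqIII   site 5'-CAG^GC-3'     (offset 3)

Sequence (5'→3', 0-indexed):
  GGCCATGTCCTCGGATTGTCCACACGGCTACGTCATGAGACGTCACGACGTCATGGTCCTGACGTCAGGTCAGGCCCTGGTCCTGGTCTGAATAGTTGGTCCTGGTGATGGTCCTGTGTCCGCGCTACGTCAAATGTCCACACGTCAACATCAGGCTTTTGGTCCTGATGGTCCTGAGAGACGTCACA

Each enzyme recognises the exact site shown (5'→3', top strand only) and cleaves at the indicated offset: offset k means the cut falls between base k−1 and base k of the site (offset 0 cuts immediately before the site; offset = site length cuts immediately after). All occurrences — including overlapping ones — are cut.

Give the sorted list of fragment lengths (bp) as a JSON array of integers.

[2,4,4,4,5,5,8,8,8,9,9,10,11,11,12,12,14,16,17,19]

Scan for sites:
  JekIX TGTCC/0: at [5, 16, 116, 134] ⇒ [5, 16, 116, 134]
  VbrVI TGGTCCTG/0: at [53, 77, 96, 108, 159, 168] ⇒ [53, 77, 96, 108, 159, 168]
  MvoIV ACGTCA/4: at [29, 39, 47, 61, 126, 141, 180] ⇒ [33, 43, 51, 65, 130, 145, 184]
  AzqIII CAGGC/3: at [70, 151, 186] ⇒ [1, 73, 154]

All cut coordinates (distinct, sorted): [1, 5, 16, 33, 43, 51, 53, 65, 73, 77, 96, 108, 116, 130, 134, 145, 154, 159, 168, 184]

Fragments:
  1→5: 4 bp
  5→16: 11 bp
  16→33: 17 bp
  33→43: 10 bp
  43→51: 8 bp
  51→53: 2 bp
  53→65: 12 bp
  65→73: 8 bp
  73→77: 4 bp
  77→96: 19 bp
  96→108: 12 bp
  108→116: 8 bp
  116→130: 14 bp
  130→134: 4 bp
  134→145: 11 bp
  145→154: 9 bp
  154→159: 5 bp
  159→168: 9 bp
  168→184: 16 bp
  184→1 (wrap): 188-184+1 = 5 bp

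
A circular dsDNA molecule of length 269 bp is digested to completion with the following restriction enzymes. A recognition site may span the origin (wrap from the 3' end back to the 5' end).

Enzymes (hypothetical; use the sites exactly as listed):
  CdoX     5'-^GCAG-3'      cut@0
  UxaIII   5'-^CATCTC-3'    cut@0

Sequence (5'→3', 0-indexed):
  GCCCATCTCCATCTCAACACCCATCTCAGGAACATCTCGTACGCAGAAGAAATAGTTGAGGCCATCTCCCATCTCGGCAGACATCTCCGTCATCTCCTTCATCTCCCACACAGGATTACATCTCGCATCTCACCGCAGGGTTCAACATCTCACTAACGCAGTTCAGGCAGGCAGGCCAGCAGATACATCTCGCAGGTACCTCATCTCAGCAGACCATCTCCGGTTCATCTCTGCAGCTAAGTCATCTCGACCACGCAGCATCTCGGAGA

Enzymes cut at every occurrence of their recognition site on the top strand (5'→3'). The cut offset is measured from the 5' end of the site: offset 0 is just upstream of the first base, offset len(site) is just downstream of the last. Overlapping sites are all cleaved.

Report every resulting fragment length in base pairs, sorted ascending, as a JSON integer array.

Site scan:
  CdoX GCAG/0: at [42, 76, 134, 157, 166, 170, 178, 191, 208, 232, 254] ⇒ [42, 76, 134, 157, 166, 170, 178, 191, 208, 232, 254]
  UxaIII CATCTC/0: at [3, 9, 21, 32, 62, 69, 81, 90, 99, 118, 125, 145, 185, 201, 214, 225, 242, 258] ⇒ [3, 9, 21, 32, 62, 69, 81, 90, 99, 118, 125, 145, 185, 201, 214, 225, 242, 258]

Pooled cuts: [3, 9, 21, 32, 42, 62, 69, 76, 81, 90, 99, 118, 125, 134, 145, 157, 166, 170, 178, 185, 191, 201, 208, 214, 225, 232, 242, 254, 258]

Fragment lengths:
  3→9: 6 bp
  9→21: 12 bp
  21→32: 11 bp
  32→42: 10 bp
  42→62: 20 bp
  62→69: 7 bp
  69→76: 7 bp
  76→81: 5 bp
  81→90: 9 bp
  90→99: 9 bp
  99→118: 19 bp
  118→125: 7 bp
  125→134: 9 bp
  134→145: 11 bp
  145→157: 12 bp
  157→166: 9 bp
  166→170: 4 bp
  170→178: 8 bp
  178→185: 7 bp
  185→191: 6 bp
  191→201: 10 bp
  201→208: 7 bp
  208→214: 6 bp
  214→225: 11 bp
  225→232: 7 bp
  232→242: 10 bp
  242→254: 12 bp
  254→258: 4 bp
  258→3 (wrap): 269-258+3 = 14 bp

[4,4,5,6,6,6,7,7,7,7,7,7,8,9,9,9,9,10,10,10,11,11,11,12,12,12,14,19,20]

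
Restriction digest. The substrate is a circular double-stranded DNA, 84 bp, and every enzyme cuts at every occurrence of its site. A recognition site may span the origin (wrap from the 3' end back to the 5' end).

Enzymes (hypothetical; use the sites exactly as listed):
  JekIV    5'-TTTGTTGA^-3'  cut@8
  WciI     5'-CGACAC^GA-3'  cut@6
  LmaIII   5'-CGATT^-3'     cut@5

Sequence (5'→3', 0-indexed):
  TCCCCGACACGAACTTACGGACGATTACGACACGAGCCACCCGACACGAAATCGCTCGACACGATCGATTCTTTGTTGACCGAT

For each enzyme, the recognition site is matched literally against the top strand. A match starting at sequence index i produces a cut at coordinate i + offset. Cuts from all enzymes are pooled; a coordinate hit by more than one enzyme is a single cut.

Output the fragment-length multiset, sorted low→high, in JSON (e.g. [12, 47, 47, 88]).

Scan for sites:
  JekIV (TTTGTTGA, off=8): starts [71] → cuts [79]
  WciI (CGACACGA, off=6): starts [4, 27, 41, 56] → cuts [10, 33, 47, 62]
  LmaIII (CGATT, off=5): starts [21, 65, 80] → cuts [1, 26, 70]

Pooled cuts: [1, 10, 26, 33, 47, 62, 70, 79]

Fragment lengths:
  1→10: 9 bp
  10→26: 16 bp
  26→33: 7 bp
  33→47: 14 bp
  47→62: 15 bp
  62→70: 8 bp
  70→79: 9 bp
  79→1 (wrap): 84-79+1 = 6 bp

[6,7,8,9,9,14,15,16]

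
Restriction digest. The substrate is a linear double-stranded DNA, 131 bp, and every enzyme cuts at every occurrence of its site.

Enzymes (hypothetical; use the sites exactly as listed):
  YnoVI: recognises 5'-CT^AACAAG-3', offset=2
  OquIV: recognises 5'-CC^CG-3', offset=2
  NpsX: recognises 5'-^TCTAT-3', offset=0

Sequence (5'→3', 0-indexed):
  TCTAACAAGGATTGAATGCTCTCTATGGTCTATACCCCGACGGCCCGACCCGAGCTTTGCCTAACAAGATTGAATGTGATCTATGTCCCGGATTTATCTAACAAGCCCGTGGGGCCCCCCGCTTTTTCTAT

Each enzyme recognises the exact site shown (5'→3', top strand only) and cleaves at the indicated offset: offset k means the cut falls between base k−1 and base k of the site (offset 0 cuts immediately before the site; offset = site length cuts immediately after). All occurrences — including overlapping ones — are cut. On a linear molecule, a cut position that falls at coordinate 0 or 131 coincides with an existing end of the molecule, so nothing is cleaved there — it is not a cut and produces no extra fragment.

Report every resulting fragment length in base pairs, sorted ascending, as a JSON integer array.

Per-enzyme occurrences:
  YnoVI CTAACAAG/2: at [1, 60, 97] ⇒ [3, 62, 99]
  OquIV CCCG/2: at [35, 43, 48, 86, 105, 117] ⇒ [37, 45, 50, 88, 107, 119]
  NpsX TCTAT/0: at [21, 28, 79, 126] ⇒ [21, 28, 79, 126]

All cut coordinates (distinct, sorted): [3, 21, 28, 37, 45, 50, 62, 79, 88, 99, 107, 119, 126]

Fragment lengths:
  [0,3): 3 bp
  [3,21): 18 bp
  [21,28): 7 bp
  [28,37): 9 bp
  [37,45): 8 bp
  [45,50): 5 bp
  [50,62): 12 bp
  [62,79): 17 bp
  [79,88): 9 bp
  [88,99): 11 bp
  [99,107): 8 bp
  [107,119): 12 bp
  [119,126): 7 bp
  [126,131): 5 bp

[3,5,5,7,7,8,8,9,9,11,12,12,17,18]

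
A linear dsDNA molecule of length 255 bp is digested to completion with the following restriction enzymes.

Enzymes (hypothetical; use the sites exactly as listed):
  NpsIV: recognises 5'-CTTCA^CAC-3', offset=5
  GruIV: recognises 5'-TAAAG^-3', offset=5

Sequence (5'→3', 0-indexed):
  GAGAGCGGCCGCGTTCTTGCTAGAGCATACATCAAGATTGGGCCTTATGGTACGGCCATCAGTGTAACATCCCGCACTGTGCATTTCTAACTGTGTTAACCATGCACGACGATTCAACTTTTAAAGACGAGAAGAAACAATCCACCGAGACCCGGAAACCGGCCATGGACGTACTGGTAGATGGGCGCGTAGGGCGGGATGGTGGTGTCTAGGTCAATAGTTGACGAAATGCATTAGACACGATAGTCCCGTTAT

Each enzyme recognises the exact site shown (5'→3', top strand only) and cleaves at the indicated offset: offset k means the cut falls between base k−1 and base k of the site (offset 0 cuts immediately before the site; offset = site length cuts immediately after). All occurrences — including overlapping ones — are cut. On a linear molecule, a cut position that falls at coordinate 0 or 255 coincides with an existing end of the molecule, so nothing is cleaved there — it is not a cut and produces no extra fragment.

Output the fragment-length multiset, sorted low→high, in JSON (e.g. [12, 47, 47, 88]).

Scan for sites:
  NpsIV (CTTCACAC, off=5): no sites
  GruIV TAAAG/5: at [121] ⇒ [126]

Pooled cuts: [126]

Fragment lengths:
  [0,126): 126 bp
  [126,255): 129 bp

[126,129]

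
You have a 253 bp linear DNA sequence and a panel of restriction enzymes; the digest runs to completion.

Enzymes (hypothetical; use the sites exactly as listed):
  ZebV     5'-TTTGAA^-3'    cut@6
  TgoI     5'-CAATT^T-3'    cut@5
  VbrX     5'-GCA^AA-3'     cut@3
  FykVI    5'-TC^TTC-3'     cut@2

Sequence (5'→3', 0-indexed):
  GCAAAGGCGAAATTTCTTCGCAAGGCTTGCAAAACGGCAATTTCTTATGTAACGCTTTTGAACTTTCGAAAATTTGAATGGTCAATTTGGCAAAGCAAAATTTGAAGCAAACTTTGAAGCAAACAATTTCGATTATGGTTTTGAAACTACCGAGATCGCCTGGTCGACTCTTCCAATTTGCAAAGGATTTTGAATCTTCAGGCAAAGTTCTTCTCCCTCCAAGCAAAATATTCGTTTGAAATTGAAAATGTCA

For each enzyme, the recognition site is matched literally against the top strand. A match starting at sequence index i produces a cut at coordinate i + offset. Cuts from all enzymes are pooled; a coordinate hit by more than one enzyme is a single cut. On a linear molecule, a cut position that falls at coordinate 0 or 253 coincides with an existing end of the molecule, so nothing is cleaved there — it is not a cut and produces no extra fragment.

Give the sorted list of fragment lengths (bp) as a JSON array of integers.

Per-enzyme occurrences:
  ZebV (TTTGAA, off=6): starts [56, 72, 100, 112, 139, 188, 234] → cuts [62, 78, 106, 118, 145, 194, 240]
  TgoI (CAATTT, off=5): starts [37, 82, 123, 173] → cuts [42, 87, 128, 178]
  VbrX (GCAAA, off=3): starts [0, 28, 89, 94, 106, 118, 179, 201, 222] → cuts [3, 31, 92, 97, 109, 121, 182, 204, 225]
  FykVI (TCTTC, off=2): starts [14, 168, 194, 208] → cuts [16, 170, 196, 210]

Pooled cuts: [3, 16, 31, 42, 62, 78, 87, 92, 97, 106, 109, 118, 121, 128, 145, 170, 178, 182, 194, 196, 204, 210, 225, 240]

Fragments:
  [0,3): 3 bp
  [3,16): 13 bp
  [16,31): 15 bp
  [31,42): 11 bp
  [42,62): 20 bp
  [62,78): 16 bp
  [78,87): 9 bp
  [87,92): 5 bp
  [92,97): 5 bp
  [97,106): 9 bp
  [106,109): 3 bp
  [109,118): 9 bp
  [118,121): 3 bp
  [121,128): 7 bp
  [128,145): 17 bp
  [145,170): 25 bp
  [170,178): 8 bp
  [178,182): 4 bp
  [182,194): 12 bp
  [194,196): 2 bp
  [196,204): 8 bp
  [204,210): 6 bp
  [210,225): 15 bp
  [225,240): 15 bp
  [240,253): 13 bp

[2,3,3,3,4,5,5,6,7,8,8,9,9,9,11,12,13,13,15,15,15,16,17,20,25]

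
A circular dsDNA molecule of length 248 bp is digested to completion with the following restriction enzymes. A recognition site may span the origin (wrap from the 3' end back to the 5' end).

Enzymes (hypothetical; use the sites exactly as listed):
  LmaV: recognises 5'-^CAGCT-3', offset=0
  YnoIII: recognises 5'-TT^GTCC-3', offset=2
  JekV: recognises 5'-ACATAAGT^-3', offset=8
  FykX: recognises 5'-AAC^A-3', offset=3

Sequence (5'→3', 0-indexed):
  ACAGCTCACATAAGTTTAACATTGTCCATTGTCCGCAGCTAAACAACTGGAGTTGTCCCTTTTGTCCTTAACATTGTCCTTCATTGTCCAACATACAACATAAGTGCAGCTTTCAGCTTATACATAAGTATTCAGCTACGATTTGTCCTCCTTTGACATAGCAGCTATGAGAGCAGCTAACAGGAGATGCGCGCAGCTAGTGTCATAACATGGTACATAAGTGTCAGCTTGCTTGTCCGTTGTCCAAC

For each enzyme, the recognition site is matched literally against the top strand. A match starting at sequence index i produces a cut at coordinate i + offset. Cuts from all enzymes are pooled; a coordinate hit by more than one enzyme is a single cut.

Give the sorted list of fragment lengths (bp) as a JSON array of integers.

[1,1,2,3,3,3,5,5,6,7,7,7,7,7,7,8,9,9,9,10,10,10,12,12,12,13,14,16,16,17]

Per-enzyme occurrences:
  LmaV (CAGCT, off=0): starts [1, 35, 106, 113, 132, 161, 173, 193, 224] → cuts [1, 35, 106, 113, 132, 161, 173, 193, 224]
  YnoIII (TTGTCC, off=2): starts [21, 28, 52, 61, 73, 83, 142, 232, 239] → cuts [23, 30, 54, 63, 75, 85, 144, 234, 241]
  JekV (ACATAAGT, off=8): starts [7, 97, 121, 214] → cuts [15, 105, 129, 222]
  FykX (AACA, off=3): starts [17, 41, 69, 89, 96, 178, 206, 245] → cuts [0, 20, 44, 72, 92, 99, 181, 209]

Pooled cuts: [0, 1, 15, 20, 23, 30, 35, 44, 54, 63, 72, 75, 85, 92, 99, 105, 106, 113, 129, 132, 144, 161, 173, 181, 193, 209, 222, 224, 234, 241]

Fragments:
  0→1: 1 bp
  1→15: 14 bp
  15→20: 5 bp
  20→23: 3 bp
  23→30: 7 bp
  30→35: 5 bp
  35→44: 9 bp
  44→54: 10 bp
  54→63: 9 bp
  63→72: 9 bp
  72→75: 3 bp
  75→85: 10 bp
  85→92: 7 bp
  92→99: 7 bp
  99→105: 6 bp
  105→106: 1 bp
  106→113: 7 bp
  113→129: 16 bp
  129→132: 3 bp
  132→144: 12 bp
  144→161: 17 bp
  161→173: 12 bp
  173→181: 8 bp
  181→193: 12 bp
  193→209: 16 bp
  209→222: 13 bp
  222→224: 2 bp
  224→234: 10 bp
  234→241: 7 bp
  241→0 (wrap): 248-241+0 = 7 bp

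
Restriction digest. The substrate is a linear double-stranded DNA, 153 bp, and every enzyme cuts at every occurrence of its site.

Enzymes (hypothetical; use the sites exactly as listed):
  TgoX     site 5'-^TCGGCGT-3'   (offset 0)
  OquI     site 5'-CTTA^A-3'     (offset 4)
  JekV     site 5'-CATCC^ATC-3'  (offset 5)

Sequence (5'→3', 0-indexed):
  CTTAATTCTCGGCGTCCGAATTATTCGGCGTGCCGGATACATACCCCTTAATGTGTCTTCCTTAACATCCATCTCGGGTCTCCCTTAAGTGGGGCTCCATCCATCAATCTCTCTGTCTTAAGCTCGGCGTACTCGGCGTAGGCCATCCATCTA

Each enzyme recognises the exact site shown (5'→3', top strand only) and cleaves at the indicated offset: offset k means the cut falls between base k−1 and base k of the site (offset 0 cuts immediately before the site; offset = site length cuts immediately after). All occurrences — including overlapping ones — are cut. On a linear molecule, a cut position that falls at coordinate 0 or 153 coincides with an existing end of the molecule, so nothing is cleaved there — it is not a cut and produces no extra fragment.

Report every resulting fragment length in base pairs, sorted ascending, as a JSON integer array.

[3,4,4,5,6,9,14,15,16,16,17,18,26]

Scan for sites:
  TgoX TCGGCGT/0: at [8, 24, 123, 132] ⇒ [8, 24, 123, 132]
  OquI CTTAA/4: at [0, 46, 60, 83, 116] ⇒ [4, 50, 64, 87, 120]
  JekV CATCCATC/5: at [65, 97, 143] ⇒ [70, 102, 148]

Pooled cuts: [4, 8, 24, 50, 64, 70, 87, 102, 120, 123, 132, 148]

Fragments:
  [0,4): 4 bp
  [4,8): 4 bp
  [8,24): 16 bp
  [24,50): 26 bp
  [50,64): 14 bp
  [64,70): 6 bp
  [70,87): 17 bp
  [87,102): 15 bp
  [102,120): 18 bp
  [120,123): 3 bp
  [123,132): 9 bp
  [132,148): 16 bp
  [148,153): 5 bp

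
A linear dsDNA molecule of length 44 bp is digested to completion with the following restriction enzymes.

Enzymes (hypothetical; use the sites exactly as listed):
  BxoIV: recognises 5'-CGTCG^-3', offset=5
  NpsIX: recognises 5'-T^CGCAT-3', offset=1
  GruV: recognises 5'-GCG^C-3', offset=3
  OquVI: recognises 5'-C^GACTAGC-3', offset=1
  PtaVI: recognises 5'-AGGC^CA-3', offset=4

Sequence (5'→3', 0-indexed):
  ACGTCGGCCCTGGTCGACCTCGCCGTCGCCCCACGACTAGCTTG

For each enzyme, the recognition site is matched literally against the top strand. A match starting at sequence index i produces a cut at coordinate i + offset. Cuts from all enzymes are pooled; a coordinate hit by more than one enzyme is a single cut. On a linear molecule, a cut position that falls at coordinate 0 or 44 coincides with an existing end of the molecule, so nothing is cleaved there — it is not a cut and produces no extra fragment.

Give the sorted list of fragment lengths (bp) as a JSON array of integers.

Site scan:
  BxoIV (CGTCG, off=5): starts [1, 23] → cuts [6, 28]
  NpsIX (TCGCAT, off=1): no sites
  GruV (GCGC, off=3): no sites
  OquVI (CGACTAGC, off=1): starts [33] → cuts [34]
  PtaVI (AGGCCA, off=4): no sites

Pooled cuts: [6, 28, 34]

Fragment lengths:
  [0,6): 6 bp
  [6,28): 22 bp
  [28,34): 6 bp
  [34,44): 10 bp

[6,6,10,22]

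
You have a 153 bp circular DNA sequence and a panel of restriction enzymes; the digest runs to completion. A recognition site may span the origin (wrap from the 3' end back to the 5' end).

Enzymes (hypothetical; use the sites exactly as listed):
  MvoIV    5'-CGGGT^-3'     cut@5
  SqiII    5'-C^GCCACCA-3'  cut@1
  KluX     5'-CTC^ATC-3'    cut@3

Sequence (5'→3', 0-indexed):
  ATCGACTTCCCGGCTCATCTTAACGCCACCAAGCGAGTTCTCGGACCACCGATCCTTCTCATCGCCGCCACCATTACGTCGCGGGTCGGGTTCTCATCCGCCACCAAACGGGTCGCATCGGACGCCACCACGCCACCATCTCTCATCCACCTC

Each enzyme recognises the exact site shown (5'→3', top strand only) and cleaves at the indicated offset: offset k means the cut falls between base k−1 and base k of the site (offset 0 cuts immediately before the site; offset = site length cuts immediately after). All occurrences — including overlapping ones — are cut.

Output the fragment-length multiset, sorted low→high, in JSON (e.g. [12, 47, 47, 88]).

[4,4,5,6,8,8,9,10,13,14,16,20,36]

Site scan:
  MvoIV (CGGGT, off=5): starts [81, 86, 108] → cuts [86, 91, 113]
  SqiII (CGCCACCA, off=1): starts [23, 65, 98, 122, 130] → cuts [24, 66, 99, 123, 131]
  KluX (CTCATC, off=3): starts [13, 57, 92, 141, 150] → cuts [0, 16, 60, 95, 144]

All cut coordinates (distinct, sorted): [0, 16, 24, 60, 66, 86, 91, 95, 99, 113, 123, 131, 144]

Fragment lengths:
  0→16: 16 bp
  16→24: 8 bp
  24→60: 36 bp
  60→66: 6 bp
  66→86: 20 bp
  86→91: 5 bp
  91→95: 4 bp
  95→99: 4 bp
  99→113: 14 bp
  113→123: 10 bp
  123→131: 8 bp
  131→144: 13 bp
  144→0 (wrap): 153-144+0 = 9 bp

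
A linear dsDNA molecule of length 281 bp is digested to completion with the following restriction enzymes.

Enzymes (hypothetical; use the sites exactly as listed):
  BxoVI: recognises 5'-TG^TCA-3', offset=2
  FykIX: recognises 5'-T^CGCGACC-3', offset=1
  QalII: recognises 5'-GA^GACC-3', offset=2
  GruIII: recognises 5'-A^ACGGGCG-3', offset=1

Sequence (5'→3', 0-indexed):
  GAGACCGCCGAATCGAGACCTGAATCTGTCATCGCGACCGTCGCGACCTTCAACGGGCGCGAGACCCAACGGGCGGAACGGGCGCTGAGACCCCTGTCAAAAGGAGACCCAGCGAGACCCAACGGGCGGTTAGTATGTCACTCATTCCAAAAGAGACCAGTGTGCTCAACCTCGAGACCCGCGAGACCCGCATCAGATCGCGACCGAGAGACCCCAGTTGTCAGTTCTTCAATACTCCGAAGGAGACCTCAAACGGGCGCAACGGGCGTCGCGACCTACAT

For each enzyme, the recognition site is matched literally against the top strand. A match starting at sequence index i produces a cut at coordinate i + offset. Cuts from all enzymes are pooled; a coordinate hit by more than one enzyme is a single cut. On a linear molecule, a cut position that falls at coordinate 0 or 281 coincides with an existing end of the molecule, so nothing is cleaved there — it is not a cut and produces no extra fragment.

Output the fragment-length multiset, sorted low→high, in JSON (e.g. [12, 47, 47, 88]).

Scan for sites:
  BxoVI TGTCA/2: at [26, 94, 135, 218] ⇒ [28, 96, 137, 220]
  FykIX TCGCGACC/1: at [31, 40, 197, 268] ⇒ [32, 41, 198, 269]
  QalII GAGACC/2: at [0, 14, 60, 86, 103, 113, 152, 173, 182, 207, 242] ⇒ [2, 16, 62, 88, 105, 115, 154, 175, 184, 209, 244]
  GruIII AACGGGCG/1: at [51, 67, 76, 120, 251, 260] ⇒ [52, 68, 77, 121, 252, 261]

Pooled cuts: [2, 16, 28, 32, 41, 52, 62, 68, 77, 88, 96, 105, 115, 121, 137, 154, 175, 184, 198, 209, 220, 244, 252, 261, 269]

Fragment lengths:
  [0,2): 2 bp
  [2,16): 14 bp
  [16,28): 12 bp
  [28,32): 4 bp
  [32,41): 9 bp
  [41,52): 11 bp
  [52,62): 10 bp
  [62,68): 6 bp
  [68,77): 9 bp
  [77,88): 11 bp
  [88,96): 8 bp
  [96,105): 9 bp
  [105,115): 10 bp
  [115,121): 6 bp
  [121,137): 16 bp
  [137,154): 17 bp
  [154,175): 21 bp
  [175,184): 9 bp
  [184,198): 14 bp
  [198,209): 11 bp
  [209,220): 11 bp
  [220,244): 24 bp
  [244,252): 8 bp
  [252,261): 9 bp
  [261,269): 8 bp
  [269,281): 12 bp

[2,4,6,6,8,8,8,9,9,9,9,9,10,10,11,11,11,11,12,12,14,14,16,17,21,24]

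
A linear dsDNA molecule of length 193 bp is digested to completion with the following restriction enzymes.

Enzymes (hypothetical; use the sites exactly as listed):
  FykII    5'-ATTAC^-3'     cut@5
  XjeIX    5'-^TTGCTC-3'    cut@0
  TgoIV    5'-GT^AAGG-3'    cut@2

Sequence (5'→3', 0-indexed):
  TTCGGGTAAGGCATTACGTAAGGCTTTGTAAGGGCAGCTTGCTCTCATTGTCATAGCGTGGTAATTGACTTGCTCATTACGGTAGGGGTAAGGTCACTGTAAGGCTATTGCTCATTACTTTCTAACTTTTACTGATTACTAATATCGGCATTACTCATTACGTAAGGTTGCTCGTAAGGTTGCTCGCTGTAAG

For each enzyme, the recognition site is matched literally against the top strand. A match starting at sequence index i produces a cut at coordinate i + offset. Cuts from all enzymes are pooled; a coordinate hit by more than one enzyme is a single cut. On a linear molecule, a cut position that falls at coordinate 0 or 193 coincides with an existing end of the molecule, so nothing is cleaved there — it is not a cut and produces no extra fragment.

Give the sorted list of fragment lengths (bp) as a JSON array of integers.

[2,2,4,4,7,7,7,8,9,9,10,10,11,11,11,14,15,21,31]

Scan for sites:
  FykII (ATTAC, off=5): starts [12, 75, 113, 134, 149, 156] → cuts [17, 80, 118, 139, 154, 161]
  XjeIX (TTGCTC, off=0): starts [38, 69, 107, 167, 179] → cuts [38, 69, 107, 167, 179]
  TgoIV (GTAAGG, off=2): starts [5, 17, 27, 87, 98, 161, 173] → cuts [7, 19, 29, 89, 100, 163, 175]

All cut coordinates (distinct, sorted): [7, 17, 19, 29, 38, 69, 80, 89, 100, 107, 118, 139, 154, 161, 163, 167, 175, 179]

Fragments:
  [0,7): 7 bp
  [7,17): 10 bp
  [17,19): 2 bp
  [19,29): 10 bp
  [29,38): 9 bp
  [38,69): 31 bp
  [69,80): 11 bp
  [80,89): 9 bp
  [89,100): 11 bp
  [100,107): 7 bp
  [107,118): 11 bp
  [118,139): 21 bp
  [139,154): 15 bp
  [154,161): 7 bp
  [161,163): 2 bp
  [163,167): 4 bp
  [167,175): 8 bp
  [175,179): 4 bp
  [179,193): 14 bp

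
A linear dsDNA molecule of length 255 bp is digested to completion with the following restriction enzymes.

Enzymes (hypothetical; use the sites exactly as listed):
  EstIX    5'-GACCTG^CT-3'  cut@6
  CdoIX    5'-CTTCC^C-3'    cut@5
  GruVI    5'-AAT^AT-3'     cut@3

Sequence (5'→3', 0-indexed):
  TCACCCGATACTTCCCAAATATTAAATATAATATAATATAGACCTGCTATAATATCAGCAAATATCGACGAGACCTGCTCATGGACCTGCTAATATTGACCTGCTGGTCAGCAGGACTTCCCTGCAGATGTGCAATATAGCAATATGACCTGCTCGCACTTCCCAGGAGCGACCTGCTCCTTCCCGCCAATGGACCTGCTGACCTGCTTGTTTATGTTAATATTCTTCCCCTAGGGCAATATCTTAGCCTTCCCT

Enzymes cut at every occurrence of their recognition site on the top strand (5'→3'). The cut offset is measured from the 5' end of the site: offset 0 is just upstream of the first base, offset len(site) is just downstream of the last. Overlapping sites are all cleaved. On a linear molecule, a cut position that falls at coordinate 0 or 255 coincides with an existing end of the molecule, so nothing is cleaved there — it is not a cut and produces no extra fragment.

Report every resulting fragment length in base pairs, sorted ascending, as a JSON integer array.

[2,5,5,5,5,7,7,8,8,8,8,8,9,9,10,11,11,12,13,13,14,14,15,15,15,18]

Per-enzyme occurrences:
  EstIX (GACCTGCT, off=6): starts [40, 71, 83, 97, 146, 170, 192, 200] → cuts [46, 77, 89, 103, 152, 176, 198, 206]
  CdoIX (CTTCCC, off=5): starts [10, 116, 158, 179, 224, 248] → cuts [15, 121, 163, 184, 229, 253]
  GruVI (AATAT, off=3): starts [17, 24, 29, 34, 50, 60, 91, 133, 141, 218, 237] → cuts [20, 27, 32, 37, 53, 63, 94, 136, 144, 221, 240]

All cut coordinates (distinct, sorted): [15, 20, 27, 32, 37, 46, 53, 63, 77, 89, 94, 103, 121, 136, 144, 152, 163, 176, 184, 198, 206, 221, 229, 240, 253]

Fragment lengths:
  [0,15): 15 bp
  [15,20): 5 bp
  [20,27): 7 bp
  [27,32): 5 bp
  [32,37): 5 bp
  [37,46): 9 bp
  [46,53): 7 bp
  [53,63): 10 bp
  [63,77): 14 bp
  [77,89): 12 bp
  [89,94): 5 bp
  [94,103): 9 bp
  [103,121): 18 bp
  [121,136): 15 bp
  [136,144): 8 bp
  [144,152): 8 bp
  [152,163): 11 bp
  [163,176): 13 bp
  [176,184): 8 bp
  [184,198): 14 bp
  [198,206): 8 bp
  [206,221): 15 bp
  [221,229): 8 bp
  [229,240): 11 bp
  [240,253): 13 bp
  [253,255): 2 bp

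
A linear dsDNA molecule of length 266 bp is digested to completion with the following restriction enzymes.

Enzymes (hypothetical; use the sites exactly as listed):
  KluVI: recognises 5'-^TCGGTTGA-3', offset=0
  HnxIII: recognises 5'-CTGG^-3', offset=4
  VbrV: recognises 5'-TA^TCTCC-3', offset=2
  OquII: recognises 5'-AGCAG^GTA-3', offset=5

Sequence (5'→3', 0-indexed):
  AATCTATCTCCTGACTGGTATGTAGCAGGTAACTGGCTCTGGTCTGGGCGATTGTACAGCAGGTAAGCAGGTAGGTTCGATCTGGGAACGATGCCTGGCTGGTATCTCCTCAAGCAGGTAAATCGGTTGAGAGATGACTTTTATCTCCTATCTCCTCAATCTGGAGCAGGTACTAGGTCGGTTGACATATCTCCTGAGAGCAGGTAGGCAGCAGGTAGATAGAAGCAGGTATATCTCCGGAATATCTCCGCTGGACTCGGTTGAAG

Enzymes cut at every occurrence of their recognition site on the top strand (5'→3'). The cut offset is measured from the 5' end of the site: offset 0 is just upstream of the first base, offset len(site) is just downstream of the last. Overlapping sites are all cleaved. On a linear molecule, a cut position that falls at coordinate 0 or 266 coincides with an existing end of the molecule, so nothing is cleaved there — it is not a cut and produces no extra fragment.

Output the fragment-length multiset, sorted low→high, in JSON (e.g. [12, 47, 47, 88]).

[2,2,4,5,5,5,5,6,6,7,8,8,8,10,10,10,11,11,12,12,13,13,14,14,14,15,15,21]

Per-enzyme occurrences:
  KluVI (TCGGTTGA, off=0): starts [122, 177, 256] → cuts [122, 177, 256]
  HnxIII (CTGG, off=4): starts [14, 32, 38, 43, 81, 94, 98, 160, 250] → cuts [18, 36, 42, 47, 85, 98, 102, 164, 254]
  VbrV (TATCTCC, off=2): starts [4, 102, 141, 148, 187, 231, 242] → cuts [6, 104, 143, 150, 189, 233, 244]
  OquII (AGCAGGTA, off=5): starts [23, 57, 65, 112, 164, 198, 209, 223] → cuts [28, 62, 70, 117, 169, 203, 214, 228]

All cut coordinates (distinct, sorted): [6, 18, 28, 36, 42, 47, 62, 70, 85, 98, 102, 104, 117, 122, 143, 150, 164, 169, 177, 189, 203, 214, 228, 233, 244, 254, 256]

Fragments:
  [0,6): 6 bp
  [6,18): 12 bp
  [18,28): 10 bp
  [28,36): 8 bp
  [36,42): 6 bp
  [42,47): 5 bp
  [47,62): 15 bp
  [62,70): 8 bp
  [70,85): 15 bp
  [85,98): 13 bp
  [98,102): 4 bp
  [102,104): 2 bp
  [104,117): 13 bp
  [117,122): 5 bp
  [122,143): 21 bp
  [143,150): 7 bp
  [150,164): 14 bp
  [164,169): 5 bp
  [169,177): 8 bp
  [177,189): 12 bp
  [189,203): 14 bp
  [203,214): 11 bp
  [214,228): 14 bp
  [228,233): 5 bp
  [233,244): 11 bp
  [244,254): 10 bp
  [254,256): 2 bp
  [256,266): 10 bp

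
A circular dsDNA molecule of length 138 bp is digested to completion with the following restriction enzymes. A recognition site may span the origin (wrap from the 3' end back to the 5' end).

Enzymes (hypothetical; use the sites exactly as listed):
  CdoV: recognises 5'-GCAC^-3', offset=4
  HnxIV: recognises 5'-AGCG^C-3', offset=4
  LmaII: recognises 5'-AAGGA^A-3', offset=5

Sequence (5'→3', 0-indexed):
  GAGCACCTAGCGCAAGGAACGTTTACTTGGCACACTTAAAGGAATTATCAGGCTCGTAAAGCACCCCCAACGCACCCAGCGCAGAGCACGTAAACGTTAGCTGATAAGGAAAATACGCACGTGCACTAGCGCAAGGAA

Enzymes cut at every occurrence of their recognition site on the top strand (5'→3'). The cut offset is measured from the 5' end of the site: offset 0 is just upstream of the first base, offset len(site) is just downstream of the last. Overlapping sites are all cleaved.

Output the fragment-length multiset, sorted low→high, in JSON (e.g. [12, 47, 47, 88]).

Scan for sites:
  CdoV (GCAC, off=4): starts [2, 29, 60, 71, 85, 116, 122] → cuts [6, 33, 64, 75, 89, 120, 126]
  HnxIV (AGCGC, off=4): starts [8, 77, 127] → cuts [12, 81, 131]
  LmaII (AAGGAA, off=5): starts [13, 38, 105, 132] → cuts [18, 43, 110, 137]

Pooled cuts: [6, 12, 18, 33, 43, 64, 75, 81, 89, 110, 120, 126, 131, 137]

Fragments:
  6→12: 6 bp
  12→18: 6 bp
  18→33: 15 bp
  33→43: 10 bp
  43→64: 21 bp
  64→75: 11 bp
  75→81: 6 bp
  81→89: 8 bp
  89→110: 21 bp
  110→120: 10 bp
  120→126: 6 bp
  126→131: 5 bp
  131→137: 6 bp
  137→6 (wrap): 138-137+6 = 7 bp

[5,6,6,6,6,6,7,8,10,10,11,15,21,21]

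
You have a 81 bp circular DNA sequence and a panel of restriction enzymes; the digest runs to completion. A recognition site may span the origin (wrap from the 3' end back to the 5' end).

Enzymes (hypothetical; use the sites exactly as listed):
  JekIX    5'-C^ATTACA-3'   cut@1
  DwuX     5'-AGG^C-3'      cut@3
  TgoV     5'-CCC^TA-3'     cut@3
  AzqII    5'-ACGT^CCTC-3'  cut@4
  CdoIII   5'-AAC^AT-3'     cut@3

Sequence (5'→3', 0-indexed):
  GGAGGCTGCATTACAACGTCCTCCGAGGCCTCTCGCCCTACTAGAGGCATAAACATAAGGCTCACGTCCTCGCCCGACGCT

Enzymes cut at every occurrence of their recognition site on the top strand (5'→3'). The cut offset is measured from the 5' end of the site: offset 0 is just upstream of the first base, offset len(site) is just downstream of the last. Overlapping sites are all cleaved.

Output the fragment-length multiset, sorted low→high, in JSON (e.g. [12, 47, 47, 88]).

Site scan:
  JekIX (CATTACA, off=1): starts [8] → cuts [9]
  DwuX (AGGC, off=3): starts [2, 25, 44, 57] → cuts [5, 28, 47, 60]
  TgoV (CCCTA, off=3): starts [35] → cuts [38]
  AzqII (ACGTCCTC, off=4): starts [15, 63] → cuts [19, 67]
  CdoIII (AACAT, off=3): starts [51] → cuts [54]

All cut coordinates (distinct, sorted): [5, 9, 19, 28, 38, 47, 54, 60, 67]

Fragment lengths:
  5→9: 4 bp
  9→19: 10 bp
  19→28: 9 bp
  28→38: 10 bp
  38→47: 9 bp
  47→54: 7 bp
  54→60: 6 bp
  60→67: 7 bp
  67→5 (wrap): 81-67+5 = 19 bp

[4,6,7,7,9,9,10,10,19]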